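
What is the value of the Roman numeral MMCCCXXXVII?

MMCCCXXXVII: M=1000, M=1000, C=100, C=100, C=100, X=10, X=10, X=10, V=5, I=1, I=1
1000 + 1000 + 100 + 100 + 100 + 10 + 10 + 10 + 5 + 1 + 1 = 2337

2337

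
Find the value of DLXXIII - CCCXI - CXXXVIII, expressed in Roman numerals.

DLXXIII = 573, CCCXI = 311, CXXXVIII = 138
573 - 311 = 262
262 - 138 = 124

CXXIV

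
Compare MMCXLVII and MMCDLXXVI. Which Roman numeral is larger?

MMCXLVII = 2147
MMCDLXXVI = 2476
2476 is larger

MMCDLXXVI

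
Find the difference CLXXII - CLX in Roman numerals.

CLXXII = 172
CLX = 160
172 - 160 = 12

XII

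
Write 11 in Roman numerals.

Convert 11 to Roman numerals:
  11 contains 1×10 (X)
  1 contains 1×1 (I)

XI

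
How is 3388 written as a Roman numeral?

Convert 3388 to Roman numerals:
  3388 contains 3×1000 (MMM)
  388 contains 3×100 (CCC)
  88 contains 1×50 (L)
  38 contains 3×10 (XXX)
  8 contains 1×5 (V)
  3 contains 3×1 (III)

MMMCCCLXXXVIII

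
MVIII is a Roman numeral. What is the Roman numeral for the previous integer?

MVIII = 1008; previous is 1007

MVII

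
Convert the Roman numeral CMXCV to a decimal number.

CMXCV: CM=900, XC=90, V=5
900 + 90 + 5 = 995

995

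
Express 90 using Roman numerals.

Convert 90 to Roman numerals:
  90 contains 1×90 (XC)

XC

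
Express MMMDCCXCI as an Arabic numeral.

MMMDCCXCI: M=1000, M=1000, M=1000, D=500, C=100, C=100, XC=90, I=1
1000 + 1000 + 1000 + 500 + 100 + 100 + 90 + 1 = 3791

3791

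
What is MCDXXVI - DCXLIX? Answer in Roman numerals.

MCDXXVI = 1426
DCXLIX = 649
1426 - 649 = 777

DCCLXXVII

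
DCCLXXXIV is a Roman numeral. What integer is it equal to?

DCCLXXXIV: D=500, C=100, C=100, L=50, X=10, X=10, X=10, IV=4
500 + 100 + 100 + 50 + 10 + 10 + 10 + 4 = 784

784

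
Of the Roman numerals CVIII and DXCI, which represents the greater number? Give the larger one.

CVIII = 108
DXCI = 591
591 is larger

DXCI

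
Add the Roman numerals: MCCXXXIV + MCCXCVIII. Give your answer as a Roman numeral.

MCCXXXIV = 1234
MCCXCVIII = 1298
1234 + 1298 = 2532

MMDXXXII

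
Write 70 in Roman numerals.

Convert 70 to Roman numerals:
  70 contains 1×50 (L)
  20 contains 2×10 (XX)

LXX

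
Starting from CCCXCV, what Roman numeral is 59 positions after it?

CCCXCV = 395
395 + 59 = 454

CDLIV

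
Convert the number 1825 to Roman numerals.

Convert 1825 to Roman numerals:
  1825 contains 1×1000 (M)
  825 contains 1×500 (D)
  325 contains 3×100 (CCC)
  25 contains 2×10 (XX)
  5 contains 1×5 (V)

MDCCCXXV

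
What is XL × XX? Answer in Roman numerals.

XL = 40
XX = 20
40 × 20 = 800

DCCC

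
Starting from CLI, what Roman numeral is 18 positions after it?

CLI = 151
151 + 18 = 169

CLXIX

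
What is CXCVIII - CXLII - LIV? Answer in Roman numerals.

CXCVIII = 198, CXLII = 142, LIV = 54
198 - 142 = 56
56 - 54 = 2

II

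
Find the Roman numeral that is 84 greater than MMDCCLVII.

MMDCCLVII = 2757
2757 + 84 = 2841

MMDCCCXLI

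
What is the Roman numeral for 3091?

Convert 3091 to Roman numerals:
  3091 contains 3×1000 (MMM)
  91 contains 1×90 (XC)
  1 contains 1×1 (I)

MMMXCI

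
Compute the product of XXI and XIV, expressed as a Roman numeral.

XXI = 21
XIV = 14
21 × 14 = 294

CCXCIV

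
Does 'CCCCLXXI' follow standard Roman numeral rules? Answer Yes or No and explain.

'CCCCLXXI': More than 3 consecutive C's

No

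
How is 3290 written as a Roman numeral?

Convert 3290 to Roman numerals:
  3290 contains 3×1000 (MMM)
  290 contains 2×100 (CC)
  90 contains 1×90 (XC)

MMMCCXC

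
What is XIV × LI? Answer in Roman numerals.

XIV = 14
LI = 51
14 × 51 = 714

DCCXIV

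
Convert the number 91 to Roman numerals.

Convert 91 to Roman numerals:
  91 contains 1×90 (XC)
  1 contains 1×1 (I)

XCI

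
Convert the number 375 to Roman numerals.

Convert 375 to Roman numerals:
  375 contains 3×100 (CCC)
  75 contains 1×50 (L)
  25 contains 2×10 (XX)
  5 contains 1×5 (V)

CCCLXXV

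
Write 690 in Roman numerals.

Convert 690 to Roman numerals:
  690 contains 1×500 (D)
  190 contains 1×100 (C)
  90 contains 1×90 (XC)

DCXC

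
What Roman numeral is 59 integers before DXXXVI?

DXXXVI = 536
536 - 59 = 477

CDLXXVII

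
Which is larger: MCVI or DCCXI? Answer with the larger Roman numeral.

MCVI = 1106
DCCXI = 711
1106 is larger

MCVI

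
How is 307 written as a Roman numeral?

Convert 307 to Roman numerals:
  307 contains 3×100 (CCC)
  7 contains 1×5 (V)
  2 contains 2×1 (II)

CCCVII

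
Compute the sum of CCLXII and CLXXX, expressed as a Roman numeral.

CCLXII = 262
CLXXX = 180
262 + 180 = 442

CDXLII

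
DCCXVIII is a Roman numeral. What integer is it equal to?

DCCXVIII: D=500, C=100, C=100, X=10, V=5, I=1, I=1, I=1
500 + 100 + 100 + 10 + 5 + 1 + 1 + 1 = 718

718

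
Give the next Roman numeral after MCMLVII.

MCMLVII = 1957; next is 1958

MCMLVIII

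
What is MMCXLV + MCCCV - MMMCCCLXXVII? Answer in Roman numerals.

MMCXLV = 2145, MCCCV = 1305, MMMCCCLXXVII = 3377
2145 + 1305 = 3450
3450 - 3377 = 73

LXXIII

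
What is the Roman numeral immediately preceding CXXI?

CXXI = 121; previous is 120

CXX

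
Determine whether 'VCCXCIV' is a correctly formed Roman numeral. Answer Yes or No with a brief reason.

'VCCXCIV': V should not appear more than once

No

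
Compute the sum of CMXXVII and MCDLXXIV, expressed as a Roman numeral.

CMXXVII = 927
MCDLXXIV = 1474
927 + 1474 = 2401

MMCDI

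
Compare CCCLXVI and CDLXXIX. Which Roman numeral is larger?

CCCLXVI = 366
CDLXXIX = 479
479 is larger

CDLXXIX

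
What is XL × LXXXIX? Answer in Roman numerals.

XL = 40
LXXXIX = 89
40 × 89 = 3560

MMMDLX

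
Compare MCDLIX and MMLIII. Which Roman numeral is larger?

MCDLIX = 1459
MMLIII = 2053
2053 is larger

MMLIII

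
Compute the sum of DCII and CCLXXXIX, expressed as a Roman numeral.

DCII = 602
CCLXXXIX = 289
602 + 289 = 891

DCCCXCI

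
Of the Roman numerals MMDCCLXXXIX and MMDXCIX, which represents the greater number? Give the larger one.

MMDCCLXXXIX = 2789
MMDXCIX = 2599
2789 is larger

MMDCCLXXXIX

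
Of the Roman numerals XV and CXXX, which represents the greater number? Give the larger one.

XV = 15
CXXX = 130
130 is larger

CXXX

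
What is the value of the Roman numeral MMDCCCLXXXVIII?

MMDCCCLXXXVIII: M=1000, M=1000, D=500, C=100, C=100, C=100, L=50, X=10, X=10, X=10, V=5, I=1, I=1, I=1
1000 + 1000 + 500 + 100 + 100 + 100 + 50 + 10 + 10 + 10 + 5 + 1 + 1 + 1 = 2888

2888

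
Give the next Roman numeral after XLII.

XLII = 42; next is 43

XLIII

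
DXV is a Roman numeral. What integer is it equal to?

DXV: D=500, X=10, V=5
500 + 10 + 5 = 515

515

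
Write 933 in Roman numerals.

Convert 933 to Roman numerals:
  933 contains 1×900 (CM)
  33 contains 3×10 (XXX)
  3 contains 3×1 (III)

CMXXXIII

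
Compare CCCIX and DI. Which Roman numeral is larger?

CCCIX = 309
DI = 501
501 is larger

DI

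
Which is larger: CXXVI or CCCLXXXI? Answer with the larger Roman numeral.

CXXVI = 126
CCCLXXXI = 381
381 is larger

CCCLXXXI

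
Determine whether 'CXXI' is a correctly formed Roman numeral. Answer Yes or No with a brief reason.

'CXXI': Check the rules: uses only the symbols I, V, X, L, C, D, M; no symbol is repeated more than three times in a row; V, L and D each appear at most once; no smaller symbol precedes a larger one (values never increase from left to right). Value: C (100) + X (10) + X (10) + I (1) = 121. So it is a valid standard Roman numeral.

Yes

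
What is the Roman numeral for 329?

Convert 329 to Roman numerals:
  329 contains 3×100 (CCC)
  29 contains 2×10 (XX)
  9 contains 1×9 (IX)

CCCXXIX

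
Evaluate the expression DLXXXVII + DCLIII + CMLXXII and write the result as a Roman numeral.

DLXXXVII = 587, DCLIII = 653, CMLXXII = 972
587 + 653 = 1240
1240 + 972 = 2212

MMCCXII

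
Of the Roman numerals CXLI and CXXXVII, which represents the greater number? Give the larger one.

CXLI = 141
CXXXVII = 137
141 is larger

CXLI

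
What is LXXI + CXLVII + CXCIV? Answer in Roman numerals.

LXXI = 71, CXLVII = 147, CXCIV = 194
71 + 147 = 218
218 + 194 = 412

CDXII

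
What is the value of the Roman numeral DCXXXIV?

DCXXXIV: D=500, C=100, X=10, X=10, X=10, IV=4
500 + 100 + 10 + 10 + 10 + 4 = 634

634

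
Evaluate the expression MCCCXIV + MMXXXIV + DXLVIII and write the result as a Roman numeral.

MCCCXIV = 1314, MMXXXIV = 2034, DXLVIII = 548
1314 + 2034 = 3348
3348 + 548 = 3896

MMMDCCCXCVI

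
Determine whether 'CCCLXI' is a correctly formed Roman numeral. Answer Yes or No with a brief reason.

'CCCLXI': Check the rules: uses only the symbols I, V, X, L, C, D, M; no symbol is repeated more than three times in a row; V, L and D each appear at most once; no smaller symbol precedes a larger one (values never increase from left to right). Value: C (100) + C (100) + C (100) + L (50) + X (10) + I (1) = 361. So it is a valid standard Roman numeral.

Yes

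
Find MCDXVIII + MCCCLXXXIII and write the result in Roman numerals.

MCDXVIII = 1418
MCCCLXXXIII = 1383
1418 + 1383 = 2801

MMDCCCI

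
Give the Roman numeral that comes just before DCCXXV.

DCCXXV = 725; previous is 724

DCCXXIV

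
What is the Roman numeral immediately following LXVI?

LXVI = 66; next is 67

LXVII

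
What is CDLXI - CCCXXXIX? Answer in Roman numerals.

CDLXI = 461
CCCXXXIX = 339
461 - 339 = 122

CXXII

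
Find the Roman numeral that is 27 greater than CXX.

CXX = 120
120 + 27 = 147

CXLVII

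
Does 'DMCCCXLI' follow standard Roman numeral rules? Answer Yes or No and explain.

'DMCCCXLI': Invalid subtractive combination: DM

No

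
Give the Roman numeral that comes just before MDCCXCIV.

MDCCXCIV = 1794, so the previous integer is 1794 - 1 = 1793

MDCCXCIII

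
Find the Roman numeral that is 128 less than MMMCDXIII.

MMMCDXIII = 3413
3413 - 128 = 3285

MMMCCLXXXV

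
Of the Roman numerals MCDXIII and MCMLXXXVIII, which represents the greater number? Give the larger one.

MCDXIII = 1413
MCMLXXXVIII = 1988
1988 is larger

MCMLXXXVIII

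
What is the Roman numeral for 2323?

Convert 2323 to Roman numerals:
  2323 contains 2×1000 (MM)
  323 contains 3×100 (CCC)
  23 contains 2×10 (XX)
  3 contains 3×1 (III)

MMCCCXXIII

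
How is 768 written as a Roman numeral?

Convert 768 to Roman numerals:
  768 contains 1×500 (D)
  268 contains 2×100 (CC)
  68 contains 1×50 (L)
  18 contains 1×10 (X)
  8 contains 1×5 (V)
  3 contains 3×1 (III)

DCCLXVIII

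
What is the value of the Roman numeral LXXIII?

LXXIII: L=50, X=10, X=10, I=1, I=1, I=1
50 + 10 + 10 + 1 + 1 + 1 = 73

73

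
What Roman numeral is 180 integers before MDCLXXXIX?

MDCLXXXIX = 1689
1689 - 180 = 1509

MDIX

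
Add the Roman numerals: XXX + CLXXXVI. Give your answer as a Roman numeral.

XXX = 30
CLXXXVI = 186
30 + 186 = 216

CCXVI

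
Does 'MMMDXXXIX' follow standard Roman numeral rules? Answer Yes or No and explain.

'MMMDXXXIX': Check the rules: uses only the symbols I, V, X, L, C, D, M; no symbol is repeated more than three times in a row; V, L and D each appear at most once; the only place a smaller symbol precedes a larger one is the allowed subtractive pair IX, the symbol right after such a pair (if any) is smaller than the pair's first symbol, and otherwise the values never increase from left to right. Value: M (1000) + M (1000) + M (1000) + D (500) + X (10) + X (10) + X (10) + IX (9) = 3539. So it is a valid standard Roman numeral.

Yes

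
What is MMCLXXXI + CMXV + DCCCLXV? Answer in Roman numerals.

MMCLXXXI = 2181, CMXV = 915, DCCCLXV = 865
2181 + 915 = 3096
3096 + 865 = 3961

MMMCMLXI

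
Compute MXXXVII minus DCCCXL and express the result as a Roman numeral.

MXXXVII = 1037
DCCCXL = 840
1037 - 840 = 197

CXCVII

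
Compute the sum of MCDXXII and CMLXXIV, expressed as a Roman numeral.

MCDXXII = 1422
CMLXXIV = 974
1422 + 974 = 2396

MMCCCXCVI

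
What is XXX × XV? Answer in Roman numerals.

XXX = 30
XV = 15
30 × 15 = 450

CDL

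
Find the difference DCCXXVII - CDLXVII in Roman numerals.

DCCXXVII = 727
CDLXVII = 467
727 - 467 = 260

CCLX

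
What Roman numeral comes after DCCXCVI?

DCCXCVI = 796, so the next integer is 796 + 1 = 797

DCCXCVII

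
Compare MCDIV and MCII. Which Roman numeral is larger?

MCDIV = 1404
MCII = 1102
1404 is larger

MCDIV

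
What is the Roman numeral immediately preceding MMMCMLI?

MMMCMLI = 3951, so the previous integer is 3951 - 1 = 3950

MMMCML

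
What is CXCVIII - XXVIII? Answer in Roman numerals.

CXCVIII = 198
XXVIII = 28
198 - 28 = 170

CLXX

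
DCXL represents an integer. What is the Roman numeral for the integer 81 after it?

DCXL = 640
640 + 81 = 721

DCCXXI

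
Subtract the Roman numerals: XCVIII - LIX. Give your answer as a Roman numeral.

XCVIII = 98
LIX = 59
98 - 59 = 39

XXXIX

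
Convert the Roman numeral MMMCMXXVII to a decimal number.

MMMCMXXVII: M=1000, M=1000, M=1000, CM=900, X=10, X=10, V=5, I=1, I=1
1000 + 1000 + 1000 + 900 + 10 + 10 + 5 + 1 + 1 = 3927

3927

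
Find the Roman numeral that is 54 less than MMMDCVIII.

MMMDCVIII = 3608
3608 - 54 = 3554

MMMDLIV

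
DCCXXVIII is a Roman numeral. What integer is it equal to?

DCCXXVIII: D=500, C=100, C=100, X=10, X=10, V=5, I=1, I=1, I=1
500 + 100 + 100 + 10 + 10 + 5 + 1 + 1 + 1 = 728

728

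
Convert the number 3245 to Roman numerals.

Convert 3245 to Roman numerals:
  3245 contains 3×1000 (MMM)
  245 contains 2×100 (CC)
  45 contains 1×40 (XL)
  5 contains 1×5 (V)

MMMCCXLV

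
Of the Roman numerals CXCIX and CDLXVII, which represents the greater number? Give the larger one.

CXCIX = 199
CDLXVII = 467
467 is larger

CDLXVII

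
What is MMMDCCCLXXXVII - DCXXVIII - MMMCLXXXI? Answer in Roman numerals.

MMMDCCCLXXXVII = 3887, DCXXVIII = 628, MMMCLXXXI = 3181
3887 - 628 = 3259
3259 - 3181 = 78

LXXVIII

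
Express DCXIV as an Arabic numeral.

DCXIV: D=500, C=100, X=10, IV=4
500 + 100 + 10 + 4 = 614

614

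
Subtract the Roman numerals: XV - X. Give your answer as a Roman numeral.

XV = 15
X = 10
15 - 10 = 5

V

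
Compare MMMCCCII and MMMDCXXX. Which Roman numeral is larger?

MMMCCCII = 3302
MMMDCXXX = 3630
3630 is larger

MMMDCXXX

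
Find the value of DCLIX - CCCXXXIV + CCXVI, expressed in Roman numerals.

DCLIX = 659, CCCXXXIV = 334, CCXVI = 216
659 - 334 = 325
325 + 216 = 541

DXLI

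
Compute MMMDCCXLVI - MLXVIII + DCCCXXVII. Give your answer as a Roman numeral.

MMMDCCXLVI = 3746, MLXVIII = 1068, DCCCXXVII = 827
3746 - 1068 = 2678
2678 + 827 = 3505

MMMDV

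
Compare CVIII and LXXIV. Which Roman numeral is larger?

CVIII = 108
LXXIV = 74
108 is larger

CVIII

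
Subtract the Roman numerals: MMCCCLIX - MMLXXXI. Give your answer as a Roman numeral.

MMCCCLIX = 2359
MMLXXXI = 2081
2359 - 2081 = 278

CCLXXVIII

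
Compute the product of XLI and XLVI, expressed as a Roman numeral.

XLI = 41
XLVI = 46
41 × 46 = 1886

MDCCCLXXXVI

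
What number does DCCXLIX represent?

DCCXLIX: D=500, C=100, C=100, XL=40, IX=9
500 + 100 + 100 + 40 + 9 = 749

749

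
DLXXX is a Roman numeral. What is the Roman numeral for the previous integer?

DLXXX = 580; previous is 579

DLXXIX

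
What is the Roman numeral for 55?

Convert 55 to Roman numerals:
  55 contains 1×50 (L)
  5 contains 1×5 (V)

LV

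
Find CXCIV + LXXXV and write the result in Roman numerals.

CXCIV = 194
LXXXV = 85
194 + 85 = 279

CCLXXIX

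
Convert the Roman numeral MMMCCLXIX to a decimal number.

MMMCCLXIX: M=1000, M=1000, M=1000, C=100, C=100, L=50, X=10, IX=9
1000 + 1000 + 1000 + 100 + 100 + 50 + 10 + 9 = 3269

3269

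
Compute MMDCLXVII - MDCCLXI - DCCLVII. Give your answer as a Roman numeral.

MMDCLXVII = 2667, MDCCLXI = 1761, DCCLVII = 757
2667 - 1761 = 906
906 - 757 = 149

CXLIX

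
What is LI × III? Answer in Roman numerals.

LI = 51
III = 3
51 × 3 = 153

CLIII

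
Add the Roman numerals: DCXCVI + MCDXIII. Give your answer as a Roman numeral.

DCXCVI = 696
MCDXIII = 1413
696 + 1413 = 2109

MMCIX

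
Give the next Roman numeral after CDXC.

CDXC = 490; next is 491

CDXCI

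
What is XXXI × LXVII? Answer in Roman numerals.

XXXI = 31
LXVII = 67
31 × 67 = 2077

MMLXXVII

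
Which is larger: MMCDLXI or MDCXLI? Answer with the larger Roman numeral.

MMCDLXI = 2461
MDCXLI = 1641
2461 is larger

MMCDLXI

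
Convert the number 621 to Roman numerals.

Convert 621 to Roman numerals:
  621 contains 1×500 (D)
  121 contains 1×100 (C)
  21 contains 2×10 (XX)
  1 contains 1×1 (I)

DCXXI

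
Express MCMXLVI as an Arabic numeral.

MCMXLVI: M=1000, CM=900, XL=40, V=5, I=1
1000 + 900 + 40 + 5 + 1 = 1946

1946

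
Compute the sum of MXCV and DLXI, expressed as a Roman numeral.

MXCV = 1095
DLXI = 561
1095 + 561 = 1656

MDCLVI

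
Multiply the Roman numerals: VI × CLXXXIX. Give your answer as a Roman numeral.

VI = 6
CLXXXIX = 189
6 × 189 = 1134

MCXXXIV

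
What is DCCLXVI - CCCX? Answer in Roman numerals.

DCCLXVI = 766
CCCX = 310
766 - 310 = 456

CDLVI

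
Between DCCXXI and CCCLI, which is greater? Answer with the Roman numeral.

DCCXXI = 721
CCCLI = 351
721 is larger

DCCXXI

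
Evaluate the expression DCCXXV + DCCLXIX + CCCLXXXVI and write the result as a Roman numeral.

DCCXXV = 725, DCCLXIX = 769, CCCLXXXVI = 386
725 + 769 = 1494
1494 + 386 = 1880

MDCCCLXXX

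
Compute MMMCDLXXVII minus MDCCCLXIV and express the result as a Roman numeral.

MMMCDLXXVII = 3477
MDCCCLXIV = 1864
3477 - 1864 = 1613

MDCXIII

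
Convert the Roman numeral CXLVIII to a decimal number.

CXLVIII: C=100, XL=40, V=5, I=1, I=1, I=1
100 + 40 + 5 + 1 + 1 + 1 = 148

148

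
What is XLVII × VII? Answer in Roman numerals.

XLVII = 47
VII = 7
47 × 7 = 329

CCCXXIX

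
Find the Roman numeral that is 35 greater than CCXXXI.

CCXXXI = 231
231 + 35 = 266

CCLXVI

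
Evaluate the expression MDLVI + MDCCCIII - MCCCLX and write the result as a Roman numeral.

MDLVI = 1556, MDCCCIII = 1803, MCCCLX = 1360
1556 + 1803 = 3359
3359 - 1360 = 1999

MCMXCIX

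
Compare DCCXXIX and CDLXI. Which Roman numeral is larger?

DCCXXIX = 729
CDLXI = 461
729 is larger

DCCXXIX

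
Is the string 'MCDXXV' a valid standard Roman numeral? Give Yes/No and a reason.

'MCDXXV': Check the rules: uses only the symbols I, V, X, L, C, D, M; no symbol is repeated more than three times in a row; V, L and D each appear at most once; the only place a smaller symbol precedes a larger one is the allowed subtractive pair CD, the symbol right after such a pair (if any) is smaller than the pair's first symbol, and otherwise the values never increase from left to right. Value: M (1000) + CD (400) + X (10) + X (10) + V (5) = 1425. So it is a valid standard Roman numeral.

Yes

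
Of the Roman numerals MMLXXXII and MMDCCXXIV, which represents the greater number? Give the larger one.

MMLXXXII = 2082
MMDCCXXIV = 2724
2724 is larger

MMDCCXXIV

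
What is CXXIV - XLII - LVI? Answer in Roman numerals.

CXXIV = 124, XLII = 42, LVI = 56
124 - 42 = 82
82 - 56 = 26

XXVI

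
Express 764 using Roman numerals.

Convert 764 to Roman numerals:
  764 contains 1×500 (D)
  264 contains 2×100 (CC)
  64 contains 1×50 (L)
  14 contains 1×10 (X)
  4 contains 1×4 (IV)

DCCLXIV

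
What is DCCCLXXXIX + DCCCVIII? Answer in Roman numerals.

DCCCLXXXIX = 889
DCCCVIII = 808
889 + 808 = 1697

MDCXCVII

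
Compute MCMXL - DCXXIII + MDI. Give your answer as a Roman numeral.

MCMXL = 1940, DCXXIII = 623, MDI = 1501
1940 - 623 = 1317
1317 + 1501 = 2818

MMDCCCXVIII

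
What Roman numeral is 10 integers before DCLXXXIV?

DCLXXXIV = 684
684 - 10 = 674

DCLXXIV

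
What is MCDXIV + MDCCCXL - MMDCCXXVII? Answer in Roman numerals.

MCDXIV = 1414, MDCCCXL = 1840, MMDCCXXVII = 2727
1414 + 1840 = 3254
3254 - 2727 = 527

DXXVII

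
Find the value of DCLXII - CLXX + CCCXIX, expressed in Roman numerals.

DCLXII = 662, CLXX = 170, CCCXIX = 319
662 - 170 = 492
492 + 319 = 811

DCCCXI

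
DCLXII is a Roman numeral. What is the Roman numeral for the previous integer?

DCLXII = 662, so the previous integer is 662 - 1 = 661

DCLXI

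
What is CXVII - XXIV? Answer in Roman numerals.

CXVII = 117
XXIV = 24
117 - 24 = 93

XCIII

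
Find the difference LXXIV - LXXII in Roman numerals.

LXXIV = 74
LXXII = 72
74 - 72 = 2

II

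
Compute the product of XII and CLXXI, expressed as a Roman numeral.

XII = 12
CLXXI = 171
12 × 171 = 2052

MMLII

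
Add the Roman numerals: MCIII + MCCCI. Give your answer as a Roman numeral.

MCIII = 1103
MCCCI = 1301
1103 + 1301 = 2404

MMCDIV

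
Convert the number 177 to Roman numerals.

Convert 177 to Roman numerals:
  177 contains 1×100 (C)
  77 contains 1×50 (L)
  27 contains 2×10 (XX)
  7 contains 1×5 (V)
  2 contains 2×1 (II)

CLXXVII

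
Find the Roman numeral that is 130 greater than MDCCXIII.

MDCCXIII = 1713
1713 + 130 = 1843

MDCCCXLIII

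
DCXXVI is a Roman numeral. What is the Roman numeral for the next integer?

DCXXVI = 626, so the next integer is 626 + 1 = 627

DCXXVII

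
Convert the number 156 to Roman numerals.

Convert 156 to Roman numerals:
  156 contains 1×100 (C)
  56 contains 1×50 (L)
  6 contains 1×5 (V)
  1 contains 1×1 (I)

CLVI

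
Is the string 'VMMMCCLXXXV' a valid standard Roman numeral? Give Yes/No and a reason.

'VMMMCCLXXXV': V should not appear more than once

No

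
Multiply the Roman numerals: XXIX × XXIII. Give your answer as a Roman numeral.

XXIX = 29
XXIII = 23
29 × 23 = 667

DCLXVII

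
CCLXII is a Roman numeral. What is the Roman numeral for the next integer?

CCLXII = 262; next is 263

CCLXIII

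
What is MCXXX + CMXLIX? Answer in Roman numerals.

MCXXX = 1130
CMXLIX = 949
1130 + 949 = 2079

MMLXXIX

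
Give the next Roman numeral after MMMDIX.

MMMDIX = 3509; next is 3510

MMMDX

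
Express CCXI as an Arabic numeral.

CCXI: C=100, C=100, X=10, I=1
100 + 100 + 10 + 1 = 211

211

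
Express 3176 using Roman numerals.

Convert 3176 to Roman numerals:
  3176 contains 3×1000 (MMM)
  176 contains 1×100 (C)
  76 contains 1×50 (L)
  26 contains 2×10 (XX)
  6 contains 1×5 (V)
  1 contains 1×1 (I)

MMMCLXXVI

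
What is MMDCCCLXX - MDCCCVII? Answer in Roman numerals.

MMDCCCLXX = 2870
MDCCCVII = 1807
2870 - 1807 = 1063

MLXIII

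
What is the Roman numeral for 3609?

Convert 3609 to Roman numerals:
  3609 contains 3×1000 (MMM)
  609 contains 1×500 (D)
  109 contains 1×100 (C)
  9 contains 1×9 (IX)

MMMDCIX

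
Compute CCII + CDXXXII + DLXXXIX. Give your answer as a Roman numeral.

CCII = 202, CDXXXII = 432, DLXXXIX = 589
202 + 432 = 634
634 + 589 = 1223

MCCXXIII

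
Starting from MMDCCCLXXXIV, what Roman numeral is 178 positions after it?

MMDCCCLXXXIV = 2884
2884 + 178 = 3062

MMMLXII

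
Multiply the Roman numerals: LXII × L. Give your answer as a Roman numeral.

LXII = 62
L = 50
62 × 50 = 3100

MMMC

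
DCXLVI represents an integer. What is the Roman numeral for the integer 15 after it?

DCXLVI = 646
646 + 15 = 661

DCLXI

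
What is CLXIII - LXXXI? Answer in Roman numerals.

CLXIII = 163
LXXXI = 81
163 - 81 = 82

LXXXII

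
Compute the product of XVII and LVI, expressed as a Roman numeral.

XVII = 17
LVI = 56
17 × 56 = 952

CMLII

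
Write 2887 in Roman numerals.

Convert 2887 to Roman numerals:
  2887 contains 2×1000 (MM)
  887 contains 1×500 (D)
  387 contains 3×100 (CCC)
  87 contains 1×50 (L)
  37 contains 3×10 (XXX)
  7 contains 1×5 (V)
  2 contains 2×1 (II)

MMDCCCLXXXVII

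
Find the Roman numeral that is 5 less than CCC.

CCC = 300
300 - 5 = 295

CCXCV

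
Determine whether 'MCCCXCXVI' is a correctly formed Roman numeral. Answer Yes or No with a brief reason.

'MCCCXCXVI': X cannot come right after the subtractive pair XC: once X is subtracted in XC, the next symbol must be smaller than X

No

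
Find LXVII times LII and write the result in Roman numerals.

LXVII = 67
LII = 52
67 × 52 = 3484

MMMCDLXXXIV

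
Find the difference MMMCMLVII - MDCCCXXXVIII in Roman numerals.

MMMCMLVII = 3957
MDCCCXXXVIII = 1838
3957 - 1838 = 2119

MMCXIX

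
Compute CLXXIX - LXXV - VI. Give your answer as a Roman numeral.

CLXXIX = 179, LXXV = 75, VI = 6
179 - 75 = 104
104 - 6 = 98

XCVIII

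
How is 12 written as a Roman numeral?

Convert 12 to Roman numerals:
  12 contains 1×10 (X)
  2 contains 2×1 (II)

XII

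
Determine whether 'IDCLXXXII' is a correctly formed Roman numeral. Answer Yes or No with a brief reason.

'IDCLXXXII': Invalid subtractive combination: ID

No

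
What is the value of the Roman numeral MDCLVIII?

MDCLVIII: M=1000, D=500, C=100, L=50, V=5, I=1, I=1, I=1
1000 + 500 + 100 + 50 + 5 + 1 + 1 + 1 = 1658

1658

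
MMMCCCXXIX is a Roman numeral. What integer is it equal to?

MMMCCCXXIX: M=1000, M=1000, M=1000, C=100, C=100, C=100, X=10, X=10, IX=9
1000 + 1000 + 1000 + 100 + 100 + 100 + 10 + 10 + 9 = 3329

3329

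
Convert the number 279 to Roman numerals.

Convert 279 to Roman numerals:
  279 contains 2×100 (CC)
  79 contains 1×50 (L)
  29 contains 2×10 (XX)
  9 contains 1×9 (IX)

CCLXXIX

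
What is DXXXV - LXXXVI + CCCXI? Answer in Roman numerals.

DXXXV = 535, LXXXVI = 86, CCCXI = 311
535 - 86 = 449
449 + 311 = 760

DCCLX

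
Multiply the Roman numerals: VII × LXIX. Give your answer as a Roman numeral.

VII = 7
LXIX = 69
7 × 69 = 483

CDLXXXIII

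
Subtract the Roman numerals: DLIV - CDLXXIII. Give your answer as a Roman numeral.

DLIV = 554
CDLXXIII = 473
554 - 473 = 81

LXXXI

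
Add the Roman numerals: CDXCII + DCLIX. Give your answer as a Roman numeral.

CDXCII = 492
DCLIX = 659
492 + 659 = 1151

MCLI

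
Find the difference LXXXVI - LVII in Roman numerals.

LXXXVI = 86
LVII = 57
86 - 57 = 29

XXIX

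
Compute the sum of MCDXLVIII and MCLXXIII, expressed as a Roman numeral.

MCDXLVIII = 1448
MCLXXIII = 1173
1448 + 1173 = 2621

MMDCXXI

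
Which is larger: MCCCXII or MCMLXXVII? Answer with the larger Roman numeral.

MCCCXII = 1312
MCMLXXVII = 1977
1977 is larger

MCMLXXVII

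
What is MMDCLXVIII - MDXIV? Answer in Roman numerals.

MMDCLXVIII = 2668
MDXIV = 1514
2668 - 1514 = 1154

MCLIV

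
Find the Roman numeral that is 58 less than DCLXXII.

DCLXXII = 672
672 - 58 = 614

DCXIV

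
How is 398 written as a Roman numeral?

Convert 398 to Roman numerals:
  398 contains 3×100 (CCC)
  98 contains 1×90 (XC)
  8 contains 1×5 (V)
  3 contains 3×1 (III)

CCCXCVIII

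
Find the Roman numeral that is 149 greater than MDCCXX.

MDCCXX = 1720
1720 + 149 = 1869

MDCCCLXIX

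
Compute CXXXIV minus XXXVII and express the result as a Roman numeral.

CXXXIV = 134
XXXVII = 37
134 - 37 = 97

XCVII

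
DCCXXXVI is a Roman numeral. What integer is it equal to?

DCCXXXVI: D=500, C=100, C=100, X=10, X=10, X=10, V=5, I=1
500 + 100 + 100 + 10 + 10 + 10 + 5 + 1 = 736

736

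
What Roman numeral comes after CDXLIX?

CDXLIX = 449, so the next integer is 449 + 1 = 450

CDL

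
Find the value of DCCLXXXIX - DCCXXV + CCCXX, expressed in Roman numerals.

DCCLXXXIX = 789, DCCXXV = 725, CCCXX = 320
789 - 725 = 64
64 + 320 = 384

CCCLXXXIV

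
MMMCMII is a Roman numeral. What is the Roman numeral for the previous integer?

MMMCMII = 3902, so the previous integer is 3902 - 1 = 3901

MMMCMI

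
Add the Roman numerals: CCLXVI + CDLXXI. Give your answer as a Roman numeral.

CCLXVI = 266
CDLXXI = 471
266 + 471 = 737

DCCXXXVII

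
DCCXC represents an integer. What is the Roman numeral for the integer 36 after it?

DCCXC = 790
790 + 36 = 826

DCCCXXVI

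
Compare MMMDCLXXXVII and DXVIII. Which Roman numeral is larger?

MMMDCLXXXVII = 3687
DXVIII = 518
3687 is larger

MMMDCLXXXVII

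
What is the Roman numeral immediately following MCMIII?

MCMIII = 1903; next is 1904

MCMIV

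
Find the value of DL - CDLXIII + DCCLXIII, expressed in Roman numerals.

DL = 550, CDLXIII = 463, DCCLXIII = 763
550 - 463 = 87
87 + 763 = 850

DCCCL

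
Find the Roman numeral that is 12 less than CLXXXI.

CLXXXI = 181
181 - 12 = 169

CLXIX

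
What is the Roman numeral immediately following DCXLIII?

DCXLIII = 643; next is 644

DCXLIV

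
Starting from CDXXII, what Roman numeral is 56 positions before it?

CDXXII = 422
422 - 56 = 366

CCCLXVI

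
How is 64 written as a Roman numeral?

Convert 64 to Roman numerals:
  64 contains 1×50 (L)
  14 contains 1×10 (X)
  4 contains 1×4 (IV)

LXIV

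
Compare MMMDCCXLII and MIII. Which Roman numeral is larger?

MMMDCCXLII = 3742
MIII = 1003
3742 is larger

MMMDCCXLII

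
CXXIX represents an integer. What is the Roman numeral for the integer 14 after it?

CXXIX = 129
129 + 14 = 143

CXLIII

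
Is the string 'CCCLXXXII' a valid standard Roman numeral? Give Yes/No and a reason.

'CCCLXXXII': Check the rules: uses only the symbols I, V, X, L, C, D, M; no symbol is repeated more than three times in a row; V, L and D each appear at most once; no smaller symbol precedes a larger one (values never increase from left to right). Value: C (100) + C (100) + C (100) + L (50) + X (10) + X (10) + X (10) + I (1) + I (1) = 382. So it is a valid standard Roman numeral.

Yes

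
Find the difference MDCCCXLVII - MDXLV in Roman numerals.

MDCCCXLVII = 1847
MDXLV = 1545
1847 - 1545 = 302

CCCII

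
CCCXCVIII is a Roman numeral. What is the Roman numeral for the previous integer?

CCCXCVIII = 398, so the previous integer is 398 - 1 = 397

CCCXCVII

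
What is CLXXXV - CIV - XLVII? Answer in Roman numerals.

CLXXXV = 185, CIV = 104, XLVII = 47
185 - 104 = 81
81 - 47 = 34

XXXIV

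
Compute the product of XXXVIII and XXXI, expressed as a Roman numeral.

XXXVIII = 38
XXXI = 31
38 × 31 = 1178

MCLXXVIII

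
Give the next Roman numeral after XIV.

XIV = 14, so the next integer is 14 + 1 = 15

XV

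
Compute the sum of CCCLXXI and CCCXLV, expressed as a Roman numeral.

CCCLXXI = 371
CCCXLV = 345
371 + 345 = 716

DCCXVI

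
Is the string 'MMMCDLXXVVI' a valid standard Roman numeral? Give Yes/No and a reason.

'MMMCDLXXVVI': V should not appear more than once

No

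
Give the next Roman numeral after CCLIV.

CCLIV = 254, so the next integer is 254 + 1 = 255

CCLV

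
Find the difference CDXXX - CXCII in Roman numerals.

CDXXX = 430
CXCII = 192
430 - 192 = 238

CCXXXVIII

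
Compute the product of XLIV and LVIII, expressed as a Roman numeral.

XLIV = 44
LVIII = 58
44 × 58 = 2552

MMDLII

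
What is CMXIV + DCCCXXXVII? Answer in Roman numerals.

CMXIV = 914
DCCCXXXVII = 837
914 + 837 = 1751

MDCCLI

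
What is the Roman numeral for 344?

Convert 344 to Roman numerals:
  344 contains 3×100 (CCC)
  44 contains 1×40 (XL)
  4 contains 1×4 (IV)

CCCXLIV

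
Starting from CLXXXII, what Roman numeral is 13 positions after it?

CLXXXII = 182
182 + 13 = 195

CXCV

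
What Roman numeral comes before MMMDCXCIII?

MMMDCXCIII = 3693, so the previous integer is 3693 - 1 = 3692

MMMDCXCII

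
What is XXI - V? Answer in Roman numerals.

XXI = 21
V = 5
21 - 5 = 16

XVI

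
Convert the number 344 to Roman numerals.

Convert 344 to Roman numerals:
  344 contains 3×100 (CCC)
  44 contains 1×40 (XL)
  4 contains 1×4 (IV)

CCCXLIV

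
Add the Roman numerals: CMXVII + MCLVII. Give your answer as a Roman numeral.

CMXVII = 917
MCLVII = 1157
917 + 1157 = 2074

MMLXXIV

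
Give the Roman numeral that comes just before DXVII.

DXVII = 517, so the previous integer is 517 - 1 = 516

DXVI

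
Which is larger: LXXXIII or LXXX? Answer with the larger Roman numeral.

LXXXIII = 83
LXXX = 80
83 is larger

LXXXIII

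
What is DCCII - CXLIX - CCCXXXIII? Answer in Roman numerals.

DCCII = 702, CXLIX = 149, CCCXXXIII = 333
702 - 149 = 553
553 - 333 = 220

CCXX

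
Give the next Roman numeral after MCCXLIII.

MCCXLIII = 1243; next is 1244

MCCXLIV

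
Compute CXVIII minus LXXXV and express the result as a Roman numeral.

CXVIII = 118
LXXXV = 85
118 - 85 = 33

XXXIII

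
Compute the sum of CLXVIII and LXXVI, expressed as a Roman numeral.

CLXVIII = 168
LXXVI = 76
168 + 76 = 244

CCXLIV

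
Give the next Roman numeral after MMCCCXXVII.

MMCCCXXVII = 2327, so the next integer is 2327 + 1 = 2328

MMCCCXXVIII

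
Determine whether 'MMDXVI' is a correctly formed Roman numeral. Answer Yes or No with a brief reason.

'MMDXVI': Check the rules: uses only the symbols I, V, X, L, C, D, M; no symbol is repeated more than three times in a row; V, L and D each appear at most once; no smaller symbol precedes a larger one (values never increase from left to right). Value: M (1000) + M (1000) + D (500) + X (10) + V (5) + I (1) = 2516. So it is a valid standard Roman numeral.

Yes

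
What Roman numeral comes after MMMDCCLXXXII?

MMMDCCLXXXII = 3782, so the next integer is 3782 + 1 = 3783

MMMDCCLXXXIII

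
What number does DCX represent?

DCX: D=500, C=100, X=10
500 + 100 + 10 = 610

610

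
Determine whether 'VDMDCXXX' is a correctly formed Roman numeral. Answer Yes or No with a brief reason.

'VDMDCXXX': D should not appear more than once

No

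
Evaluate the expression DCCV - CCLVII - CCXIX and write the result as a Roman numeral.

DCCV = 705, CCLVII = 257, CCXIX = 219
705 - 257 = 448
448 - 219 = 229

CCXXIX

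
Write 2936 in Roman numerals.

Convert 2936 to Roman numerals:
  2936 contains 2×1000 (MM)
  936 contains 1×900 (CM)
  36 contains 3×10 (XXX)
  6 contains 1×5 (V)
  1 contains 1×1 (I)

MMCMXXXVI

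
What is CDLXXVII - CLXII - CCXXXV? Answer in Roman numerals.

CDLXXVII = 477, CLXII = 162, CCXXXV = 235
477 - 162 = 315
315 - 235 = 80

LXXX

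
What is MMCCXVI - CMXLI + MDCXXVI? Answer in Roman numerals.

MMCCXVI = 2216, CMXLI = 941, MDCXXVI = 1626
2216 - 941 = 1275
1275 + 1626 = 2901

MMCMI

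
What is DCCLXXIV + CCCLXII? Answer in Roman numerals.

DCCLXXIV = 774
CCCLXII = 362
774 + 362 = 1136

MCXXXVI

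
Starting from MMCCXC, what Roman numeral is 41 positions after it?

MMCCXC = 2290
2290 + 41 = 2331

MMCCCXXXI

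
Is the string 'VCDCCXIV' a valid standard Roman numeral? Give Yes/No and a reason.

'VCDCCXIV': V should not appear more than once

No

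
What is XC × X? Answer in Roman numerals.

XC = 90
X = 10
90 × 10 = 900

CM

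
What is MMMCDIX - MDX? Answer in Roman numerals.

MMMCDIX = 3409
MDX = 1510
3409 - 1510 = 1899

MDCCCXCIX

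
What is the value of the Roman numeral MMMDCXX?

MMMDCXX: M=1000, M=1000, M=1000, D=500, C=100, X=10, X=10
1000 + 1000 + 1000 + 500 + 100 + 10 + 10 = 3620

3620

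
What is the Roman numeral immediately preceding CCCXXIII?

CCCXXIII = 323, so the previous integer is 323 - 1 = 322

CCCXXII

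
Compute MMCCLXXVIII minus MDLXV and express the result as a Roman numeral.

MMCCLXXVIII = 2278
MDLXV = 1565
2278 - 1565 = 713

DCCXIII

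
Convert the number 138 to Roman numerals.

Convert 138 to Roman numerals:
  138 contains 1×100 (C)
  38 contains 3×10 (XXX)
  8 contains 1×5 (V)
  3 contains 3×1 (III)

CXXXVIII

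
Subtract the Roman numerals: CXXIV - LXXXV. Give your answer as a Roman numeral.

CXXIV = 124
LXXXV = 85
124 - 85 = 39

XXXIX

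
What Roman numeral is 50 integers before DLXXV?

DLXXV = 575
575 - 50 = 525

DXXV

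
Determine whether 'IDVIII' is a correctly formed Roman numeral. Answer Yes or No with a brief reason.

'IDVIII': Invalid subtractive combination: ID

No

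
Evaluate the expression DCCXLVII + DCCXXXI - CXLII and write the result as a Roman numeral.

DCCXLVII = 747, DCCXXXI = 731, CXLII = 142
747 + 731 = 1478
1478 - 142 = 1336

MCCCXXXVI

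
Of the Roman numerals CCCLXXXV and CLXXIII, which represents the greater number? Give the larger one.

CCCLXXXV = 385
CLXXIII = 173
385 is larger

CCCLXXXV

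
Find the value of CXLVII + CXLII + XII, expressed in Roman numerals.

CXLVII = 147, CXLII = 142, XII = 12
147 + 142 = 289
289 + 12 = 301

CCCI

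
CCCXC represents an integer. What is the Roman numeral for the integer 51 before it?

CCCXC = 390
390 - 51 = 339

CCCXXXIX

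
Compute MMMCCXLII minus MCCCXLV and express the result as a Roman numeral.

MMMCCXLII = 3242
MCCCXLV = 1345
3242 - 1345 = 1897

MDCCCXCVII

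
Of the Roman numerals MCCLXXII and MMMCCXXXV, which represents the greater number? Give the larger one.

MCCLXXII = 1272
MMMCCXXXV = 3235
3235 is larger

MMMCCXXXV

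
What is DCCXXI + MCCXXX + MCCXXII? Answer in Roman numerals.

DCCXXI = 721, MCCXXX = 1230, MCCXXII = 1222
721 + 1230 = 1951
1951 + 1222 = 3173

MMMCLXXIII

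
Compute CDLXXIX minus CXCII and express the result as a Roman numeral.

CDLXXIX = 479
CXCII = 192
479 - 192 = 287

CCLXXXVII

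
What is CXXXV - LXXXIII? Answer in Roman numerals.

CXXXV = 135
LXXXIII = 83
135 - 83 = 52

LII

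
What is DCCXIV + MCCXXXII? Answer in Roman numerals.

DCCXIV = 714
MCCXXXII = 1232
714 + 1232 = 1946

MCMXLVI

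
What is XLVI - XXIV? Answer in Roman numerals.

XLVI = 46
XXIV = 24
46 - 24 = 22

XXII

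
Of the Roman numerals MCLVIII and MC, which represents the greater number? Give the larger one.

MCLVIII = 1158
MC = 1100
1158 is larger

MCLVIII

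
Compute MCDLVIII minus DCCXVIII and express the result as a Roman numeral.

MCDLVIII = 1458
DCCXVIII = 718
1458 - 718 = 740

DCCXL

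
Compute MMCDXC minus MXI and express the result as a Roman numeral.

MMCDXC = 2490
MXI = 1011
2490 - 1011 = 1479

MCDLXXIX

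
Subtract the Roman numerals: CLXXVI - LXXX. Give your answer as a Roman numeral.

CLXXVI = 176
LXXX = 80
176 - 80 = 96

XCVI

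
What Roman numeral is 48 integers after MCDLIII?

MCDLIII = 1453
1453 + 48 = 1501

MDI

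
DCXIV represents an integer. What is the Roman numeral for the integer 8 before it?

DCXIV = 614
614 - 8 = 606

DCVI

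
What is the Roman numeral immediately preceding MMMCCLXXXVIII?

MMMCCLXXXVIII = 3288; previous is 3287

MMMCCLXXXVII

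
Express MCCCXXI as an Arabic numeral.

MCCCXXI: M=1000, C=100, C=100, C=100, X=10, X=10, I=1
1000 + 100 + 100 + 100 + 10 + 10 + 1 = 1321

1321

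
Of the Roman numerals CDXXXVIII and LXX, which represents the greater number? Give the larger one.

CDXXXVIII = 438
LXX = 70
438 is larger

CDXXXVIII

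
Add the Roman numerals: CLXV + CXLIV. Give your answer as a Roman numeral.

CLXV = 165
CXLIV = 144
165 + 144 = 309

CCCIX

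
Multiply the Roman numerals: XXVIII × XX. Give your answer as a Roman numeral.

XXVIII = 28
XX = 20
28 × 20 = 560

DLX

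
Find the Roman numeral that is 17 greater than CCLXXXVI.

CCLXXXVI = 286
286 + 17 = 303

CCCIII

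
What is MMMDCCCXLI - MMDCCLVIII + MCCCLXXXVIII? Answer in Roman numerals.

MMMDCCCXLI = 3841, MMDCCLVIII = 2758, MCCCLXXXVIII = 1388
3841 - 2758 = 1083
1083 + 1388 = 2471

MMCDLXXI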